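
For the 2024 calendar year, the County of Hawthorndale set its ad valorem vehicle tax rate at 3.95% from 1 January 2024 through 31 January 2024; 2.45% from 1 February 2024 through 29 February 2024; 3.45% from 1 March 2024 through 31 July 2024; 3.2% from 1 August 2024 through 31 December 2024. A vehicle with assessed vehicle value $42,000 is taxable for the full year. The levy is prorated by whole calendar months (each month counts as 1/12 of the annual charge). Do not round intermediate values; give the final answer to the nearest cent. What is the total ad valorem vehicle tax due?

$1,387.75

1 January – 31 January 2024: 1 month at 3.95% → $42,000 × 3.95% × 1/12 = $138.2500
1 February – 29 February 2024: 1 month at 2.45% → $42,000 × 2.45% × 1/12 = $85.7500
1 March – 31 July 2024: 5 months at 3.45% → $42,000 × 3.45% × 5/12 = $603.7500
1 August – 31 December 2024: 5 months at 3.2% → $42,000 × 3.2% × 5/12 = $560.0000
Total = $1,387.7500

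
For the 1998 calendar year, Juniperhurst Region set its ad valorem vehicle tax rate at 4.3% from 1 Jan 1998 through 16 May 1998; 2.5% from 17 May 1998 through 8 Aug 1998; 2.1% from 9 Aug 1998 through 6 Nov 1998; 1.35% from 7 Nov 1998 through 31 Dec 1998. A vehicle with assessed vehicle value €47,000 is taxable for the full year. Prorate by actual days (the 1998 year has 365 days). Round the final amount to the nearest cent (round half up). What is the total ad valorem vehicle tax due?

€1,362.42

1 Jan – 16 May 1998: 136 days at 4.3% → €47,000 × 4.3% × 136/365 = €753.0301
17 May – 8 Aug 1998: 84 days at 2.5% → €47,000 × 2.5% × 84/365 = €270.4110
9 Aug – 6 Nov 1998: 90 days at 2.1% → €47,000 × 2.1% × 90/365 = €243.3699
7 Nov – 31 Dec 1998: 55 days at 1.35% → €47,000 × 1.35% × 55/365 = €95.6096
Total = €1,362.4205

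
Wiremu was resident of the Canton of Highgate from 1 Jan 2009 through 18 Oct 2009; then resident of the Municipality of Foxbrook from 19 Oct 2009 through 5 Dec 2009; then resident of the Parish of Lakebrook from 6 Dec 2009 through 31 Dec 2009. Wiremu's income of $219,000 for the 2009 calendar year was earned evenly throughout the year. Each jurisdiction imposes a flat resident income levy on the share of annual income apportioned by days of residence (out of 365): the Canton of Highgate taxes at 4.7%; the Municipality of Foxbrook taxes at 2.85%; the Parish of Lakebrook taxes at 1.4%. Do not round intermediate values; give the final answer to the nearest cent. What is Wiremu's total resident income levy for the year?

$9,245.40

The Canton of Highgate, 1 Jan – 18 Oct 2009: 291 days → $219,000 × 4.7% × 291/365 = $8,206.2000
The Municipality of Foxbrook, 19 Oct – 5 Dec 2009: 48 days → $219,000 × 2.85% × 48/365 = $820.8000
The Parish of Lakebrook, 6 Dec – 31 Dec 2009: 26 days → $219,000 × 1.4% × 26/365 = $218.4000
Total = $9,245.4000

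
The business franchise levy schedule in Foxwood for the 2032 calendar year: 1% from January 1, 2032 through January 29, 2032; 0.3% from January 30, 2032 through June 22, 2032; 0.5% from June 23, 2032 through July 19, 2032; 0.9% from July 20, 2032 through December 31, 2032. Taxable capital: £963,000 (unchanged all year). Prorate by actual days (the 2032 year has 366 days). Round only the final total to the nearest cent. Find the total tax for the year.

January 1 – January 29, 2032: 29 days at 1% → £963,000 × 1% × 29/366 = £763.0328
January 30 – June 22, 2032: 145 days at 0.3% → £963,000 × 0.3% × 145/366 = £1,144.5492
June 23 – July 19, 2032: 27 days at 0.5% → £963,000 × 0.5% × 27/366 = £355.2049
July 20 – December 31, 2032: 165 days at 0.9% → £963,000 × 0.9% × 165/366 = £3,907.2541
Total = £6,170.0410

£6,170.04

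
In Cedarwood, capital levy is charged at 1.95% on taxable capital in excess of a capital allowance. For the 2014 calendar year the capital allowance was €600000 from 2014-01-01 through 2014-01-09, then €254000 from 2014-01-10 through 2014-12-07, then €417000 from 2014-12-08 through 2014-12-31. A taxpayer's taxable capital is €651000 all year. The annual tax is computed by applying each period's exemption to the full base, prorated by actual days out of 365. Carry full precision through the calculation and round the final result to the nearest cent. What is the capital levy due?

2014-01-01 to 2014-01-09: 9 days, exemption €600000 → (€651000 − €600000) × 1.95% × 9/365 = €24.5219
2014-01-10 to 2014-12-07: 332 days, exemption €254000 → (€651000 − €254000) × 1.95% × 332/365 = €7041.5836
2014-12-08 to 2014-12-31: 24 days, exemption €417000 → (€651000 − €417000) × 1.95% × 24/365 = €300.0329
Total = €7366.1384

€7366.14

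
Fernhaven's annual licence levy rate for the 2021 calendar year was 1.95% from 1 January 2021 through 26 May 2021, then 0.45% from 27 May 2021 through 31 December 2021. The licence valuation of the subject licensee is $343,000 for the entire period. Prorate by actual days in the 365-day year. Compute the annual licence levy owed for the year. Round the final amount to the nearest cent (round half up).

1 January – 26 May 2021: 146 days at 1.95% → $343,000 × 1.95% × 146/365 = $2,675.4000
27 May – 31 December 2021: 219 days at 0.45% → $343,000 × 0.45% × 219/365 = $926.1000
Total = $3,601.5000

$3,601.50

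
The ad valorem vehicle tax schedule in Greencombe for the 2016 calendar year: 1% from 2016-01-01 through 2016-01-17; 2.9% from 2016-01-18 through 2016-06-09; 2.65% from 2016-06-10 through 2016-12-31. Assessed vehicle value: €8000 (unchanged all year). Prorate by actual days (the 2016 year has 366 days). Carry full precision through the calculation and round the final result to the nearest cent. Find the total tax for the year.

2016-01-01 to 2016-01-17: 17 days at 1% → €8000 × 1% × 17/366 = €3.7158
2016-01-18 to 2016-06-09: 144 days at 2.9% → €8000 × 2.9% × 144/366 = €91.2787
2016-06-10 to 2016-12-31: 205 days at 2.65% → €8000 × 2.65% × 205/366 = €118.7432
Total = €213.7377

€213.74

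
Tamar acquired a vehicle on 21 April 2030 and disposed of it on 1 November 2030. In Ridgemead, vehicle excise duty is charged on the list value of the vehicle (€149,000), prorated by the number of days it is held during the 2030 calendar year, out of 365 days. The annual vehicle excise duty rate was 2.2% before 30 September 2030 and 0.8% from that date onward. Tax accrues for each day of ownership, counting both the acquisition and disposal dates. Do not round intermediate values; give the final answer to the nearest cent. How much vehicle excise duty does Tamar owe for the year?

21 April – 29 September 2030: 162 days at 2.2% → €149,000 × 2.2% × 162/365 = €1,454.8932
30 September – 1 November 2030: 33 days at 0.8% → €149,000 × 0.8% × 33/365 = €107.7699
Total = €1,562.6630

€1,562.66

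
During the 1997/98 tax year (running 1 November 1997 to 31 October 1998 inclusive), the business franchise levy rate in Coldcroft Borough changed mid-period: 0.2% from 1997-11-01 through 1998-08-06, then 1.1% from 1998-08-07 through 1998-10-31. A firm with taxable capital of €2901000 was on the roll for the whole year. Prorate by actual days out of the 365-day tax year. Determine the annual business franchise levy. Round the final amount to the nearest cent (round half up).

€11953.71

1997-11-01 to 1998-08-06: 279 days at 0.2% → €2901000 × 0.2% × 279/365 = €4434.9534
1998-08-07 to 1998-10-31: 86 days at 1.1% → €2901000 × 1.1% × 86/365 = €7518.7562
Total = €11953.7096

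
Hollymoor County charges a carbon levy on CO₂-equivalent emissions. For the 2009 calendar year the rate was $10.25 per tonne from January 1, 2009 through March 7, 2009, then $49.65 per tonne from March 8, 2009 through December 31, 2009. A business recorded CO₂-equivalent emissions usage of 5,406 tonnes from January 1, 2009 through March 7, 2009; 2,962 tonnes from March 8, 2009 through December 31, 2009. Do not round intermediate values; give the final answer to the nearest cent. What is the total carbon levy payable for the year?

January 1 – March 7, 2009: 5,406 tonnes at $10.25/tonne → $55,411.50
March 8 – December 31, 2009: 2,962 tonnes at $49.65/tonne → $147,063.30

$202,474.80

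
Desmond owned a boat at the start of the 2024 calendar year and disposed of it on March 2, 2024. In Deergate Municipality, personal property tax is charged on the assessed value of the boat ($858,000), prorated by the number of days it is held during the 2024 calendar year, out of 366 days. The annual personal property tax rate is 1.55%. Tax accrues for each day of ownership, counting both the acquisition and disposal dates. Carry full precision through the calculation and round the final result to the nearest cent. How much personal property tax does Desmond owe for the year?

$2,252.84

Days held (January 1 – March 2, 2024): 62 out of 366
Tax = $858,000 × 1.55% × 62/366 = $2,252.8361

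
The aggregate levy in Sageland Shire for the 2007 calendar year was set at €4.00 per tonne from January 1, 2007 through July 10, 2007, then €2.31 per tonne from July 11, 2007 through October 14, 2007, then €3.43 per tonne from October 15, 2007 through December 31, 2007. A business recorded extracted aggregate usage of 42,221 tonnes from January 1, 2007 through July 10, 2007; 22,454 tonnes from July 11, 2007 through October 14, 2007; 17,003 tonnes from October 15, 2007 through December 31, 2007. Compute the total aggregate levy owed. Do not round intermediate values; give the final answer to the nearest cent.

€279,073.03

January 1 – July 10, 2007: 42,221 tonnes at €4.00/tonne → €168,884.00
July 11 – October 14, 2007: 22,454 tonnes at €2.31/tonne → €51,868.74
October 15 – December 31, 2007: 17,003 tonnes at €3.43/tonne → €58,320.29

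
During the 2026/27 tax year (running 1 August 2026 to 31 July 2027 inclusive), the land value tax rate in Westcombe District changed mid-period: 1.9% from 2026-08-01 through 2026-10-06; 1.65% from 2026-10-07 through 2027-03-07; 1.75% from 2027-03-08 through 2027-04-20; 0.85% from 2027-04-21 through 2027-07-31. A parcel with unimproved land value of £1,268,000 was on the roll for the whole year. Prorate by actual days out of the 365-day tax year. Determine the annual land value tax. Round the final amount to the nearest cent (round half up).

£18,821.98

2026-08-01 to 2026-10-06: 67 days at 1.9% → £1,268,000 × 1.9% × 67/365 = £4,422.3671
2026-10-07 to 2027-03-07: 152 days at 1.65% → £1,268,000 × 1.65% × 152/365 = £8,712.7233
2027-03-08 to 2027-04-20: 44 days at 1.75% → £1,268,000 × 1.75% × 44/365 = £2,674.9589
2027-04-21 to 2027-07-31: 102 days at 0.85% → £1,268,000 × 0.85% × 102/365 = £3,011.9342
Total = £18,821.9836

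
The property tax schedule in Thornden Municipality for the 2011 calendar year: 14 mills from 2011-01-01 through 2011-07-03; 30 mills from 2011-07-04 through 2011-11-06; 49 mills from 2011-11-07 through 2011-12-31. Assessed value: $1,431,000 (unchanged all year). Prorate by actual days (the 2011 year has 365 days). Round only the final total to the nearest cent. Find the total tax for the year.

2011-01-01 to 2011-07-03: 184 days at 14 mills → $1,431,000 × 1.4% × 184/365 = $10,099.3315
2011-07-04 to 2011-11-06: 126 days at 30 mills → $1,431,000 × 3% × 126/365 = $14,819.6712
2011-11-07 to 2011-12-31: 55 days at 49 mills → $1,431,000 × 4.9% × 55/365 = $10,565.8767
Total = $35,484.8795

$35,484.88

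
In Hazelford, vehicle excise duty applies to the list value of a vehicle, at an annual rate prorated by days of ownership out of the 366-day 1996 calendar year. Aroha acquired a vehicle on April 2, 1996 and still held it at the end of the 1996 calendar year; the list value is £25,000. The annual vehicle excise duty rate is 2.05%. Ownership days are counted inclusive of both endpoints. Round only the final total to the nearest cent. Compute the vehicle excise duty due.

Days held (April 2 – December 31, 1996): 274 out of 366
Tax = £25,000 × 2.05% × 274/366 = £383.6749

£383.67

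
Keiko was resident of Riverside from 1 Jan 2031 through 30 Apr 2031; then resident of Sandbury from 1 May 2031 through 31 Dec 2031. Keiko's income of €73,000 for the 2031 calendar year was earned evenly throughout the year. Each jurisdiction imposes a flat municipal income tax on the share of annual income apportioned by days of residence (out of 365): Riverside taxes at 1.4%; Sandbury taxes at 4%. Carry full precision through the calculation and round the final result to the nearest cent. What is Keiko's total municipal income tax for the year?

Riverside, 1 Jan – 30 Apr 2031: 120 days → €73,000 × 1.4% × 120/365 = €336.0000
Sandbury, 1 May – 31 Dec 2031: 245 days → €73,000 × 4% × 245/365 = €1,960.0000
Total = €2,296.0000

€2,296.00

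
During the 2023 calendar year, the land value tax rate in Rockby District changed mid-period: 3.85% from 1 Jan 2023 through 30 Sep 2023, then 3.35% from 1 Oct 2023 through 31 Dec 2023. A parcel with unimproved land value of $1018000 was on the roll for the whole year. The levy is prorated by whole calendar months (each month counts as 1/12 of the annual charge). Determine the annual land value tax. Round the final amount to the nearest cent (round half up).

1 Jan – 30 Sep 2023: 9 months at 3.85% → $1018000 × 3.85% × 9/12 = $29394.7500
1 Oct – 31 Dec 2023: 3 months at 3.35% → $1018000 × 3.35% × 3/12 = $8525.7500
Total = $37920.5000

$37920.50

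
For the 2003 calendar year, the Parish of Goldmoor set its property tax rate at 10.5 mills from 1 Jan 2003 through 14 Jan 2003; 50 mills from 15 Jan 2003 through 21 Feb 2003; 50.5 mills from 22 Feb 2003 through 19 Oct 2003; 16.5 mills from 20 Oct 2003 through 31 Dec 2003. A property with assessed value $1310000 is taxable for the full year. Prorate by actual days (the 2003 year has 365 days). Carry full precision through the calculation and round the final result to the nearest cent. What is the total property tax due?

$55168.95

1 Jan – 14 Jan 2003: 14 days at 10.5 mills → $1310000 × 1.05% × 14/365 = $527.5890
15 Jan – 21 Feb 2003: 38 days at 50 mills → $1310000 × 5% × 38/365 = $6819.1781
22 Feb – 19 Oct 2003: 240 days at 50.5 mills → $1310000 × 5.05% × 240/365 = $43499.1781
20 Oct – 31 Dec 2003: 73 days at 16.5 mills → $1310000 × 1.65% × 73/365 = $4323.0000
Total = $55168.9452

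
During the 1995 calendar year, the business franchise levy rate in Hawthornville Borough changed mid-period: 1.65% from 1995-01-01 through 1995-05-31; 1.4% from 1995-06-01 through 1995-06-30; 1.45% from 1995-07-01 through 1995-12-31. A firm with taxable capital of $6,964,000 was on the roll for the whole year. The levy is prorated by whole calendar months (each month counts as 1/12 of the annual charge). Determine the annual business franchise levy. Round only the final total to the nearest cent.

$106,491.17

1995-01-01 to 1995-05-31: 5 months at 1.65% → $6,964,000 × 1.65% × 5/12 = $47,877.5000
1995-06-01 to 1995-06-30: 1 month at 1.4% → $6,964,000 × 1.4% × 1/12 = $8,124.6667
1995-07-01 to 1995-12-31: 6 months at 1.45% → $6,964,000 × 1.45% × 6/12 = $50,489.0000
Total = $106,491.1667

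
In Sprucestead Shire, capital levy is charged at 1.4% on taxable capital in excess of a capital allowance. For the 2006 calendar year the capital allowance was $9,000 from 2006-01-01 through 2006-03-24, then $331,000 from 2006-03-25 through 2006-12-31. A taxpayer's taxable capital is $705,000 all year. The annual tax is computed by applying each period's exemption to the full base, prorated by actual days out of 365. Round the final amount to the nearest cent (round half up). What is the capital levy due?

2006-01-01 to 2006-03-24: 83 days, exemption $9,000 → ($705,000 − $9,000) × 1.4% × 83/365 = $2,215.7589
2006-03-25 to 2006-12-31: 282 days, exemption $331,000 → ($705,000 − $331,000) × 1.4% × 282/365 = $4,045.3479
Total = $6,261.1068

$6,261.11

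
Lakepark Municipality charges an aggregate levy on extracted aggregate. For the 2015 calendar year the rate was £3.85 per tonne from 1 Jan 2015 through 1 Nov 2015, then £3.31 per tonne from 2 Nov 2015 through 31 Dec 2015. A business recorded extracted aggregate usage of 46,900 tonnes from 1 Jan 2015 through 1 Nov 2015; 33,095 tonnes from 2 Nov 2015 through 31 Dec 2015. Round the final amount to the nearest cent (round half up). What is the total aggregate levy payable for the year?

£290,109.45

1 Jan – 1 Nov 2015: 46,900 tonnes at £3.85/tonne → £180,565.00
2 Nov – 31 Dec 2015: 33,095 tonnes at £3.31/tonne → £109,544.45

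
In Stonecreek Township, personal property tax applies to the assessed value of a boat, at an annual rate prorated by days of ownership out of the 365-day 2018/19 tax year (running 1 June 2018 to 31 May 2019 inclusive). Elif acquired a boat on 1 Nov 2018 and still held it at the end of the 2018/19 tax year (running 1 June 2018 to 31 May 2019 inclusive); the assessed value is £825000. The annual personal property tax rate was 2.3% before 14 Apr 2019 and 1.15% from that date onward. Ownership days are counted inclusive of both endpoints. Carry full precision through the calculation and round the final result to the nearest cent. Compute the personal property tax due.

1 Nov 2018 – 13 Apr 2019: 164 days at 2.3% → £825000 × 2.3% × 164/365 = £8525.7534
14 Apr – 31 May 2019: 48 days at 1.15% → £825000 × 1.15% × 48/365 = £1247.6712
Total = £9773.4247

£9773.42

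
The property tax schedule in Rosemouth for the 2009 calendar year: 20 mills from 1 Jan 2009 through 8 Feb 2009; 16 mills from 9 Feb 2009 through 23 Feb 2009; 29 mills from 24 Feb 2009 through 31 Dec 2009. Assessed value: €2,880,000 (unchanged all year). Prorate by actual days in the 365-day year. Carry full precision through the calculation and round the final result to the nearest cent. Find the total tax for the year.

€79,211.84

1 Jan – 8 Feb 2009: 39 days at 20 mills → €2,880,000 × 2% × 39/365 = €6,154.5205
9 Feb – 23 Feb 2009: 15 days at 16 mills → €2,880,000 × 1.6% × 15/365 = €1,893.6986
24 Feb – 31 Dec 2009: 311 days at 29 mills → €2,880,000 × 2.9% × 311/365 = €71,163.6164
Total = €79,211.8356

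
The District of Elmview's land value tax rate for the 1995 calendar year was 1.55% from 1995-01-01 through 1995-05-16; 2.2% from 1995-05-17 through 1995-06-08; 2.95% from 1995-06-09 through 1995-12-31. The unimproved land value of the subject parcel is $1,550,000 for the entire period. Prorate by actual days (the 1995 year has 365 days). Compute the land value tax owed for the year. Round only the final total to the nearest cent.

$36,906.99

1995-01-01 to 1995-05-16: 136 days at 1.55% → $1,550,000 × 1.55% × 136/365 = $8,951.7808
1995-05-17 to 1995-06-08: 23 days at 2.2% → $1,550,000 × 2.2% × 23/365 = $2,148.7671
1995-06-09 to 1995-12-31: 206 days at 2.95% → $1,550,000 × 2.95% × 206/365 = $25,806.4384
Total = $36,906.9863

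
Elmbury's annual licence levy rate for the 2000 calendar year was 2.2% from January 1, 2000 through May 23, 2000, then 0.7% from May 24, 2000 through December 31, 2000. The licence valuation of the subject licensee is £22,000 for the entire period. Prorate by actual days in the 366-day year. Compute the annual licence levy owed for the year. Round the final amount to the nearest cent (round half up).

January 1 – May 23, 2000: 144 days at 2.2% → £22,000 × 2.2% × 144/366 = £190.4262
May 24 – December 31, 2000: 222 days at 0.7% → £22,000 × 0.7% × 222/366 = £93.4098
Total = £283.8361

£283.84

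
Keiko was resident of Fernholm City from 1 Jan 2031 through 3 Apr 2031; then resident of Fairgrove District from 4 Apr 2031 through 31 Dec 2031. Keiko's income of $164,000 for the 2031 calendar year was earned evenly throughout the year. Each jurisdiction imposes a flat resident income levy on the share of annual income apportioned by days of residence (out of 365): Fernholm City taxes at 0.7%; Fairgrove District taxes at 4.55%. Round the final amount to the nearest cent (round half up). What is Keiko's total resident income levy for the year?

$5,853.23

Fernholm City, 1 Jan – 3 Apr 2031: 93 days → $164,000 × 0.7% × 93/365 = $292.5041
Fairgrove District, 4 Apr – 31 Dec 2031: 272 days → $164,000 × 4.55% × 272/365 = $5,560.7233
Total = $5,853.2274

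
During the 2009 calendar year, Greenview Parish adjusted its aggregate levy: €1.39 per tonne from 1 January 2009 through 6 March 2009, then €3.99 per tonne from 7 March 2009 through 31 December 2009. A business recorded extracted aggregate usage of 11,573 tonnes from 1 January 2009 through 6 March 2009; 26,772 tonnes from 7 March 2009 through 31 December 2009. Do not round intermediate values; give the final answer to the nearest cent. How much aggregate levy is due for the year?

€122,906.75

1 January – 6 March 2009: 11,573 tonnes at €1.39/tonne → €16,086.47
7 March – 31 December 2009: 26,772 tonnes at €3.99/tonne → €106,820.28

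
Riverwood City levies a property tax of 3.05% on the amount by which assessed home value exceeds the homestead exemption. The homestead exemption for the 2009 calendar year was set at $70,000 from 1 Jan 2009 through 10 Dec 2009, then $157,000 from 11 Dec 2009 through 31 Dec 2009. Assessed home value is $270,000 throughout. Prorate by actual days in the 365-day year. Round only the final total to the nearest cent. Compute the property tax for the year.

$5,947.33

1 Jan – 10 Dec 2009: 344 days, exemption $70,000 → ($270,000 − $70,000) × 3.05% × 344/365 = $5,749.0411
11 Dec – 31 Dec 2009: 21 days, exemption $157,000 → ($270,000 − $157,000) × 3.05% × 21/365 = $198.2918
Total = $5,947.3329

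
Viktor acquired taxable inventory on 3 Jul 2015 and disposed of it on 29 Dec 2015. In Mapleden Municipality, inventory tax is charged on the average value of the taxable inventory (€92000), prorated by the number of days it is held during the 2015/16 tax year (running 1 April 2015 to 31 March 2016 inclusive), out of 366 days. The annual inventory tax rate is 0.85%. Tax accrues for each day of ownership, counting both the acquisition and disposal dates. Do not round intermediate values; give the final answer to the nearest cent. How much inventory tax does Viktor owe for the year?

€384.59

Days held (3 Jul – 29 Dec 2015): 180 out of 366
Tax = €92000 × 0.85% × 180/366 = €384.5902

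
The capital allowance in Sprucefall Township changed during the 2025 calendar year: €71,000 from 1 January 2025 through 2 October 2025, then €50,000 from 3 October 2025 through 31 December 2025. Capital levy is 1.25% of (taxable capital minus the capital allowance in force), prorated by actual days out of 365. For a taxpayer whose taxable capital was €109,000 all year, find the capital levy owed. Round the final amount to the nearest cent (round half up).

€539.73

1 January – 2 October 2025: 275 days, exemption €71,000 → (€109,000 − €71,000) × 1.25% × 275/365 = €357.8767
3 October – 31 December 2025: 90 days, exemption €50,000 → (€109,000 − €50,000) × 1.25% × 90/365 = €181.8493
Total = €539.7260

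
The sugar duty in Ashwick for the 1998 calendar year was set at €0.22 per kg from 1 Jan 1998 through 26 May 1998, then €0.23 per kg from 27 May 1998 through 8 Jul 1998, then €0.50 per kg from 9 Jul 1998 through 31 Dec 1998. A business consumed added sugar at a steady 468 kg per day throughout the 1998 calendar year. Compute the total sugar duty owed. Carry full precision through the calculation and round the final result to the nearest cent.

€60844.68

1 Jan – 26 May 1998: 146 days × 468 kg/day = 68,328 kg at €0.22/kg → €15032.16
27 May – 8 Jul 1998: 43 days × 468 kg/day = 20,124 kg at €0.23/kg → €4628.52
9 Jul – 31 Dec 1998: 176 days × 468 kg/day = 82,368 kg at €0.50/kg → €41184.00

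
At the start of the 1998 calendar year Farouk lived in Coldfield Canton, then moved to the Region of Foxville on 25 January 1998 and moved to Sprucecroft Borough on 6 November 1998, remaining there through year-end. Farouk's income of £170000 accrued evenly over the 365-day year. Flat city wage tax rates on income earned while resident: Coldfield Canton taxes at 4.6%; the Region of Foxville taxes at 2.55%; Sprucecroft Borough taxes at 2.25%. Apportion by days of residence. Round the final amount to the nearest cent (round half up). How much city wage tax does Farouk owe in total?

Coldfield Canton, 1 January – 24 January 1998: 24 days → £170000 × 4.6% × 24/365 = £514.1918
The Region of Foxville, 25 January – 5 November 1998: 285 days → £170000 × 2.55% × 285/365 = £3384.8630
Sprucecroft Borough, 6 November – 31 December 1998: 56 days → £170000 × 2.25% × 56/365 = £586.8493
Total = £4485.9041

£4485.90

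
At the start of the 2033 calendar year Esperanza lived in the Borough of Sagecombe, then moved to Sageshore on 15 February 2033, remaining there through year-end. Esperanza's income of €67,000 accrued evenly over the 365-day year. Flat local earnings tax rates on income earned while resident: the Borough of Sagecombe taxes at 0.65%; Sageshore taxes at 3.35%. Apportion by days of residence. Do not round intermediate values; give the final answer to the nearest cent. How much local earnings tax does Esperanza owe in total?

The Borough of Sagecombe, 1 January – 14 February 2033: 45 days → €67,000 × 0.65% × 45/365 = €53.6918
Sageshore, 15 February – 31 December 2033: 320 days → €67,000 × 3.35% × 320/365 = €1,967.7808
Total = €2,021.4726

€2,021.47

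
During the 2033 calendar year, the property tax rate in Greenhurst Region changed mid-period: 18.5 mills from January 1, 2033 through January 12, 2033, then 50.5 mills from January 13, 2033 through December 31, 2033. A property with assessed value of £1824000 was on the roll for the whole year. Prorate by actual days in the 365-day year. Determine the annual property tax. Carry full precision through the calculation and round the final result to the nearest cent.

£90193.05

January 1 – January 12, 2033: 12 days at 18.5 mills → £1824000 × 1.85% × 12/365 = £1109.3918
January 13 – December 31, 2033: 353 days at 50.5 mills → £1824000 × 5.05% × 353/365 = £89083.6603
Total = £90193.0521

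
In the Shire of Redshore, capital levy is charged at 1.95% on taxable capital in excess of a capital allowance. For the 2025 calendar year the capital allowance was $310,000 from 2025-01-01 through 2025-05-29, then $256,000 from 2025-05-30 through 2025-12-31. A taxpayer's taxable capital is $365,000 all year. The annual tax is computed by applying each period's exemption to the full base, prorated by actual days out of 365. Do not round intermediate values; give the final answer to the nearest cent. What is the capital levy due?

$1,695.65

2025-01-01 to 2025-05-29: 149 days, exemption $310,000 → ($365,000 − $310,000) × 1.95% × 149/365 = $437.8151
2025-05-30 to 2025-12-31: 216 days, exemption $256,000 → ($365,000 − $256,000) × 1.95% × 216/365 = $1,257.8301
Total = $1,695.6452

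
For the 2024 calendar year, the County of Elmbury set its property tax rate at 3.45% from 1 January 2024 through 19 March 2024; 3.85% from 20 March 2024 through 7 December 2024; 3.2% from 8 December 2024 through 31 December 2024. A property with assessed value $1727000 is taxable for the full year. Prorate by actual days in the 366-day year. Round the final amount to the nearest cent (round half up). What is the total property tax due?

$64262.33

1 January – 19 March 2024: 79 days at 3.45% → $1727000 × 3.45% × 79/366 = $12860.4877
20 March – 7 December 2024: 263 days at 3.85% → $1727000 × 3.85% × 263/366 = $47777.9740
8 December – 31 December 2024: 24 days at 3.2% → $1727000 × 3.2% × 24/366 = $3623.8689
Total = $64262.3306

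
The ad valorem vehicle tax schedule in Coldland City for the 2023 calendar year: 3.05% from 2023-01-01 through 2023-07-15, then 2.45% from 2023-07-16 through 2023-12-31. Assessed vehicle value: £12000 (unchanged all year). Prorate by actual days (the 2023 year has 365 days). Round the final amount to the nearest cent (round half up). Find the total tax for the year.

2023-01-01 to 2023-07-15: 196 days at 3.05% → £12000 × 3.05% × 196/365 = £196.5370
2023-07-16 to 2023-12-31: 169 days at 2.45% → £12000 × 2.45% × 169/365 = £136.1260
Total = £332.6630

£332.66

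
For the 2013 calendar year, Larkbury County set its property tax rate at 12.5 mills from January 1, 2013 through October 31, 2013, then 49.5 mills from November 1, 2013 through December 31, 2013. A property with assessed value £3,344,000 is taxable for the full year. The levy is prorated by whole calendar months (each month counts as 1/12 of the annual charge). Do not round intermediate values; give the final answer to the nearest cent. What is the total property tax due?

January 1 – October 31, 2013: 10 months at 12.5 mills → £3,344,000 × 1.25% × 10/12 = £34,833.3333
November 1 – December 31, 2013: 2 months at 49.5 mills → £3,344,000 × 4.95% × 2/12 = £27,588.0000
Total = £62,421.3333

£62,421.33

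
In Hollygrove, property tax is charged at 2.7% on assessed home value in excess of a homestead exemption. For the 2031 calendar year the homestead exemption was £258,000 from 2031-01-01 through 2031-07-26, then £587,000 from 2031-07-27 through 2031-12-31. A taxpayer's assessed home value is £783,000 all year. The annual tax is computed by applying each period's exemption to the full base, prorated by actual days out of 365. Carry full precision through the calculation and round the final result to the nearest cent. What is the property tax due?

£10,329.76

2031-01-01 to 2031-07-26: 207 days, exemption £258,000 → (£783,000 − £258,000) × 2.7% × 207/365 = £8,038.9726
2031-07-27 to 2031-12-31: 158 days, exemption £587,000 → (£783,000 − £587,000) × 2.7% × 158/365 = £2,290.7836
Total = £10,329.7562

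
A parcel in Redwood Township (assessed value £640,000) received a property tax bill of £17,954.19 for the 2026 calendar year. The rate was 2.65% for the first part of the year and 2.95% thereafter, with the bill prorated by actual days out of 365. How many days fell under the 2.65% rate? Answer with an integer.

176 days

Let d = days at the first rate; then 365 − d days at the second rate.
£640,000 × [2.65%·d + 2.95%·(365−d)] / 365 = £17,954.19
Solving gives d = 176, so the new rate took effect on 26 June 2026.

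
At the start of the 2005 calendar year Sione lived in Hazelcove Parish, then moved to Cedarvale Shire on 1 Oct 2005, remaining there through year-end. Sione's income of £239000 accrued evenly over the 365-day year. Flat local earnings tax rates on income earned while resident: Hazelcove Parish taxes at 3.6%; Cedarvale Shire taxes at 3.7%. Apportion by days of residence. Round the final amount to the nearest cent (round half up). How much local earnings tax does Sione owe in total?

Hazelcove Parish, 1 Jan – 30 Sep 2005: 273 days → £239000 × 3.6% × 273/365 = £6435.3205
Cedarvale Shire, 1 Oct – 31 Dec 2005: 92 days → £239000 × 3.7% × 92/365 = £2228.9205
Total = £8664.2411

£8664.24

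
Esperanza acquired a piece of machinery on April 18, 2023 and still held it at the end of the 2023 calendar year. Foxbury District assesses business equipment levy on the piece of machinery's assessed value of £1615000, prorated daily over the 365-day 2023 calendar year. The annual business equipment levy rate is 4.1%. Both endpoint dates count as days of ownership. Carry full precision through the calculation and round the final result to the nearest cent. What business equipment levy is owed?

Days held (April 18 – December 31, 2023): 258 out of 365
Tax = £1615000 × 4.1% × 258/365 = £46804.0274

£46804.03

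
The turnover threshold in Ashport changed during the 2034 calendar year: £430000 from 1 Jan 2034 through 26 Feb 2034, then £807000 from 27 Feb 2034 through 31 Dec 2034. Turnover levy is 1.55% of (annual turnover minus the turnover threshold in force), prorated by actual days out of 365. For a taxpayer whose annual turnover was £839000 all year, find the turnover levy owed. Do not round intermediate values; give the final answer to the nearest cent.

1 Jan – 26 Feb 2034: 57 days, exemption £430000 → (£839000 − £430000) × 1.55% × 57/365 = £990.0041
27 Feb – 31 Dec 2034: 308 days, exemption £807000 → (£839000 − £807000) × 1.55% × 308/365 = £418.5425
Total = £1408.5466

£1408.55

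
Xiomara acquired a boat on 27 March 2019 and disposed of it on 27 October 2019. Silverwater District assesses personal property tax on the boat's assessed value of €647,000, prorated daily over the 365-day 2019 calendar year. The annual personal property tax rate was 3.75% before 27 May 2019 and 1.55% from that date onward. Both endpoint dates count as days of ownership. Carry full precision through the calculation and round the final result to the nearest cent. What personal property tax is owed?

27 March – 26 May 2019: 61 days at 3.75% → €647,000 × 3.75% × 61/365 = €4,054.8288
27 May – 27 October 2019: 154 days at 1.55% → €647,000 × 1.55% × 154/365 = €4,231.2027
Total = €8,286.0315

€8,286.03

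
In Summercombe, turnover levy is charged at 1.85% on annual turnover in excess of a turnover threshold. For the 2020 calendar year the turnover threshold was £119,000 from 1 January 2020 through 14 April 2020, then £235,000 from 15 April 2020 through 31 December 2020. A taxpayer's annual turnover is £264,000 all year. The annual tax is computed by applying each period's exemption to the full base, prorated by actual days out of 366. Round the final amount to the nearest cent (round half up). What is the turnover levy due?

1 January – 14 April 2020: 105 days, exemption £119,000 → (£264,000 − £119,000) × 1.85% × 105/366 = £769.5697
15 April – 31 December 2020: 261 days, exemption £235,000 → (£264,000 − £235,000) × 1.85% × 261/366 = £382.5861
Total = £1,152.1557

£1,152.16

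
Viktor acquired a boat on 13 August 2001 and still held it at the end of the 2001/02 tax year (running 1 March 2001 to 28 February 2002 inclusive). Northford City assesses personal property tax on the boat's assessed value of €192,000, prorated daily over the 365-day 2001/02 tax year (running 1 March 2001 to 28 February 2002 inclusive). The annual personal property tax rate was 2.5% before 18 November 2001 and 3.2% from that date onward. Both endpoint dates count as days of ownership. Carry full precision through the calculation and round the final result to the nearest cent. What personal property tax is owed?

€3,009.40

13 August – 17 November 2001: 97 days at 2.5% → €192,000 × 2.5% × 97/365 = €1,275.6164
18 November 2001 – 28 February 2002: 103 days at 3.2% → €192,000 × 3.2% × 103/365 = €1,733.7863
Total = €3,009.4027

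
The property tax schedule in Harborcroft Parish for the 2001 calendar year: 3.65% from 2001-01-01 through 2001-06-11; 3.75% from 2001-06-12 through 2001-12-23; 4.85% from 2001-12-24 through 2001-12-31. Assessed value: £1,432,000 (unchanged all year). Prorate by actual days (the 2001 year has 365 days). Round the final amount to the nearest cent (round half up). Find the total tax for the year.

£53,409.68

2001-01-01 to 2001-06-11: 162 days at 3.65% → £1,432,000 × 3.65% × 162/365 = £23,198.4000
2001-06-12 to 2001-12-23: 195 days at 3.75% → £1,432,000 × 3.75% × 195/365 = £28,689.0411
2001-12-24 to 2001-12-31: 8 days at 4.85% → £1,432,000 × 4.85% × 8/365 = £1,522.2356
Total = £53,409.6767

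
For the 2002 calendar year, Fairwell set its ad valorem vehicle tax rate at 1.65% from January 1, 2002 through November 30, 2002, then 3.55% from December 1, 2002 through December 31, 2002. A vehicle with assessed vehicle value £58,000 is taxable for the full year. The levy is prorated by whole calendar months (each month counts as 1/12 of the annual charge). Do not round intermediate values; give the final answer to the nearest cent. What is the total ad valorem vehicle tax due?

January 1 – November 30, 2002: 11 months at 1.65% → £58,000 × 1.65% × 11/12 = £877.2500
December 1 – December 31, 2002: 1 month at 3.55% → £58,000 × 3.55% × 1/12 = £171.5833
Total = £1,048.8333

£1,048.83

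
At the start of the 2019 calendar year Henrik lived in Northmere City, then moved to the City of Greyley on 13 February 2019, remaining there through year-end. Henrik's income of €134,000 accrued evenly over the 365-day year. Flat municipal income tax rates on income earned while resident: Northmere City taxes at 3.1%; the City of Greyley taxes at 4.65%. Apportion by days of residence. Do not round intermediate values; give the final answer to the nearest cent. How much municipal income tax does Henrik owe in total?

€5,986.31

Northmere City, 1 January – 12 February 2019: 43 days → €134,000 × 3.1% × 43/365 = €489.3753
The City of Greyley, 13 February – 31 December 2019: 322 days → €134,000 × 4.65% × 322/365 = €5,496.9370
Total = €5,986.3123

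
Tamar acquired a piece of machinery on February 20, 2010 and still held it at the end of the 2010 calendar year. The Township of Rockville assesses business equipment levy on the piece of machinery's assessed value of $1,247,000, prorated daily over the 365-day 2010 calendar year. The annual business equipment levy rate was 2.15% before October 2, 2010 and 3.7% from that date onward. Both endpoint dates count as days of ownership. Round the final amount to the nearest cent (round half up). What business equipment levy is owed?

February 20 – October 1, 2010: 224 days at 2.15% → $1,247,000 × 2.15% × 224/365 = $16,453.5671
October 2 – December 31, 2010: 91 days at 3.7% → $1,247,000 × 3.7% × 91/365 = $11,503.1479
Total = $27,956.7151

$27,956.72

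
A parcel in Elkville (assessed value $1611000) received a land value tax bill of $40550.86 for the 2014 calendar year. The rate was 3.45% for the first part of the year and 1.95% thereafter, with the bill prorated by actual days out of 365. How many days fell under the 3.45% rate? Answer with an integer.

Let d = days at the first rate; then 365 − d days at the second rate.
$1611000 × [3.45%·d + 1.95%·(365−d)] / 365 = $40550.86
Solving gives d = 138, so the new rate took effect on 19 May 2014.

138 days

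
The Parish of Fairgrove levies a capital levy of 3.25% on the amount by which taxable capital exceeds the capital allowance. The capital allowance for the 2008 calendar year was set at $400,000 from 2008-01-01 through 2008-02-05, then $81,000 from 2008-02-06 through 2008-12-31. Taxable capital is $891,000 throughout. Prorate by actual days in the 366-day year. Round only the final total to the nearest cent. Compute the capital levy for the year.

2008-01-01 to 2008-02-05: 36 days, exemption $400,000 → ($891,000 − $400,000) × 3.25% × 36/366 = $1,569.5902
2008-02-06 to 2008-12-31: 330 days, exemption $81,000 → ($891,000 − $81,000) × 3.25% × 330/366 = $23,735.6557
Total = $25,305.2459

$25,305.25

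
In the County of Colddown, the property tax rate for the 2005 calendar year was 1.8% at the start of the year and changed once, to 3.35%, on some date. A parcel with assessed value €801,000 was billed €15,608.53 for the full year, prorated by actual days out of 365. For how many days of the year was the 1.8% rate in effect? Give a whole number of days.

Let d = days at the first rate; then 365 − d days at the second rate.
€801,000 × [1.8%·d + 3.35%·(365−d)] / 365 = €15,608.53
Solving gives d = 330, so the new rate took effect on 27 Nov 2005.

330 days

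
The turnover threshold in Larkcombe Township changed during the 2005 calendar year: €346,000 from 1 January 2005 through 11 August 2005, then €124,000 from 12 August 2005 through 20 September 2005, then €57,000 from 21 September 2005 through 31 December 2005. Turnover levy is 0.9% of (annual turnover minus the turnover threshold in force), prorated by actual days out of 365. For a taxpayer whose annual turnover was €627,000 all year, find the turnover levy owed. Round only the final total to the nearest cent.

€3,474.81

1 January – 11 August 2005: 223 days, exemption €346,000 → (€627,000 − €346,000) × 0.9% × 223/365 = €1,545.1151
12 August – 20 September 2005: 40 days, exemption €124,000 → (€627,000 − €124,000) × 0.9% × 40/365 = €496.1096
21 September – 31 December 2005: 102 days, exemption €57,000 → (€627,000 − €57,000) × 0.9% × 102/365 = €1,433.5890
Total = €3,474.8137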